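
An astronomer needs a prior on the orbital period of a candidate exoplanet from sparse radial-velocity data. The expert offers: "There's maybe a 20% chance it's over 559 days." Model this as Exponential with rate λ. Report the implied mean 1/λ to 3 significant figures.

P(T > 559.0) = e^(−λ·559.0) = 0.2, so λ = −ln(0.2)/559.0 = 0.00288.
Mean = 1/λ = 347 days.

mean ≈ 347 days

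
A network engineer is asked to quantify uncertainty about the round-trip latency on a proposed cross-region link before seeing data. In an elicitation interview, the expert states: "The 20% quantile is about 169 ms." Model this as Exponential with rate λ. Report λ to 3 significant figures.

λ ≈ 0.00132

P(T < 169.0) = 1 − e^(−λ·169.0) = 0.2, so λ = −ln(1−0.2)/169.0 = −ln(0.8)/169.0 = 0.00132.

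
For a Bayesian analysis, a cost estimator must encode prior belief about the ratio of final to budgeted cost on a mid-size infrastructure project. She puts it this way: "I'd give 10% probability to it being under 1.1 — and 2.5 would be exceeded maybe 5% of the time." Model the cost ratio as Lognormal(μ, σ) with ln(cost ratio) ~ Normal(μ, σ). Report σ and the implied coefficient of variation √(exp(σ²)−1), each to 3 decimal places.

If T ~ Lognormal(μ,σ) then ln T ~ Normal(μ,σ), so the p-quantile of ln T is μ + z_p·σ.
ln(1.1) = 0.09531 and ln(2.5) = 0.9163; z_{0.1} = -1.282, z_{0.95} = 1.645.
σ = (0.9163 − 0.09531)/(1.645 − (-1.282)) = 0.281.
μ = 0.09531 − (-1.282)·0.281 = 0.455.
CV = √(exp(σ²)−1) = √(exp(0.0787)−1) = 0.286.

σ ≈ 0.281, CV ≈ 0.286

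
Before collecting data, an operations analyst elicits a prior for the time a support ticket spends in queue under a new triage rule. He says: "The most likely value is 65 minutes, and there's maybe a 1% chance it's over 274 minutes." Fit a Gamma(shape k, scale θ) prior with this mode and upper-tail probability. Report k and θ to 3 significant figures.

Gamma(k,θ) with k>1 has mode (k−1)θ, so θ = 65/(k−1).
Need P(X < 274) = 0.99 with θ tied to k this way. Start at k = 2, θ = 65: P(X<274) ≈ 0.923.
Too low — raise k to concentrate. Iterating converges to k ≈ 2.99.
Then θ = 65/(2.99−1) ≈ 32.7.

k ≈ 2.99, θ ≈ 32.7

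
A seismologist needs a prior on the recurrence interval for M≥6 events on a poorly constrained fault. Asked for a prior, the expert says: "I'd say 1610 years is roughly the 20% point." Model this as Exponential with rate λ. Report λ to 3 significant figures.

λ ≈ 0.000139

P(T < 1610.0) = 1 − e^(−λ·1610.0) = 0.2, so λ = −ln(1−0.2)/1610.0 = −ln(0.8)/1610.0 = 0.000139.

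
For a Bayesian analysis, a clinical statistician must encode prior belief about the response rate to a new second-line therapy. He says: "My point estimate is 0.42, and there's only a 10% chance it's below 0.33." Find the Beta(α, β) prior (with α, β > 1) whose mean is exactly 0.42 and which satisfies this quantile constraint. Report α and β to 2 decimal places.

α ≈ 20.26, β ≈ 27.98

With mean 0.42 fixed, write α = 0.42s, β = 0.58s where s = α+β.
Need P(θ < 0.33) = 0.1 under Beta(0.42s, 0.58s). Normal approximation: (q−m)/√(m(1−m)/s) ≈ z_{0.1} = -1.28, so s ≈ 0.42·0.58·(-1.28)²/(0.33−0.42)² = 49.4.
At s = 49.4: P(θ<0.33) ≈ 0.097. Adjusting to match 0.1 gives s ≈ 48.24.
So α = 0.42·48.24 ≈ 20.26, β = 0.58·48.24 ≈ 27.98.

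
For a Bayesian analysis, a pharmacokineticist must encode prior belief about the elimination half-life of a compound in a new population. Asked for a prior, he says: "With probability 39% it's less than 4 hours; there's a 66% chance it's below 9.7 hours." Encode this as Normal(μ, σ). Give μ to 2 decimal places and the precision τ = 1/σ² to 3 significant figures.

μ = 6.30, τ = 0.0147

The p-quantile of Normal(μ,σ) is μ + z_p·σ, with z_{0.39} = -0.2793 and z_{0.66} = 0.4125.
Eliminate σ: μ = (z₂·x₁ − z₁·x₂)/(z₂ − z₁) = (0.4125·4 − (-0.2793)·9.7)/0.6918 = 6.30.
Then σ = (x₂ − x₁)/(z₂ − z₁) = (9.7 − 4)/0.6918 = 8.24.
Precision τ = 1/σ² = 1/8.24² = 0.0147.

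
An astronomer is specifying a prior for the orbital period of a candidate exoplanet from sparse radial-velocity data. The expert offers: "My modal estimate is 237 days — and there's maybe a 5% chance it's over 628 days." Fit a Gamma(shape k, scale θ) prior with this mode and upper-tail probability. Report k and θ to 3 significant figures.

k ≈ 3.84, θ ≈ 83.5

Gamma(k,θ) with k>1 has mode (k−1)θ, so θ = 237/(k−1).
Need P(X < 628) = 0.95 with θ tied to k this way. Start at k = 2, θ = 237: P(X<628) ≈ 0.742.
Too low — raise k to concentrate. Iterating converges to k ≈ 3.84.
Then θ = 237/(3.84−1) ≈ 83.5.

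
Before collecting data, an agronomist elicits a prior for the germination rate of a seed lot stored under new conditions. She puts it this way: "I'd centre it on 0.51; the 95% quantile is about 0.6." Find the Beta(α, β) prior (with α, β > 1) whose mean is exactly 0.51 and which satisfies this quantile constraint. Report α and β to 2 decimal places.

α ≈ 42.00, β ≈ 40.35

With mean 0.51 fixed, write α = 0.51s, β = 0.49s where s = α+β.
Need P(θ < 0.6) = 0.95 under Beta(0.51s, 0.49s). Normal approximation: (q−m)/√(m(1−m)/s) ≈ z_{0.95} = 1.64, so s ≈ 0.51·0.49·(1.64)²/(0.6−0.51)² = 83.5.
At s = 83.5: P(θ<0.6) ≈ 0.951. Adjusting to match 0.95 gives s ≈ 82.35.
So α = 0.51·82.35 ≈ 42.00, β = 0.49·82.35 ≈ 40.35.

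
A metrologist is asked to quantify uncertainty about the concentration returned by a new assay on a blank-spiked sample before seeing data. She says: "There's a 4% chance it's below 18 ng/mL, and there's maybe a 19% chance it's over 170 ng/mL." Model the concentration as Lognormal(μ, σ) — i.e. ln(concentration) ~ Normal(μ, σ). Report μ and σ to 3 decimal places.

If T ~ Lognormal(μ,σ) then ln T ~ Normal(μ,σ), so the p-quantile of ln T is μ + z_p·σ.
ln(18) = 2.89 and ln(170) = 5.136; z_{0.04} = -1.751, z_{0.81} = 0.8779.
σ = (5.136 − 2.89)/(0.8779 − (-1.751)) = 0.854.
μ = 2.89 − (-1.751)·0.854 = 4.386.

μ ≈ 4.386, σ ≈ 0.854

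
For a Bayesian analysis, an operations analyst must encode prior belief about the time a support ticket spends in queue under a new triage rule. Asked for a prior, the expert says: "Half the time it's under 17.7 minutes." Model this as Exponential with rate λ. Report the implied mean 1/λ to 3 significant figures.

mean ≈ 25.5 minutes

Exponential median = ln 2 / λ, so λ = ln 2 / 17.7 = 0.0392.
Mean = 1/λ = 25.5 minutes.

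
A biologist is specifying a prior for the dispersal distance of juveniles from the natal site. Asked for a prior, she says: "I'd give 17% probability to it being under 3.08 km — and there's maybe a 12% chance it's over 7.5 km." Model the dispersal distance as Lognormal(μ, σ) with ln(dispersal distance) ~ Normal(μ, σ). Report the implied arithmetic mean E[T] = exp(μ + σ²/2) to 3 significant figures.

E[T] ≈ 5.01 km

If T ~ Lognormal(μ,σ) then ln T ~ Normal(μ,σ), so the p-quantile of ln T is μ + z_p·σ.
ln(3.08) = 1.125 and ln(7.5) = 2.015; z_{0.17} = -0.9542, z_{0.88} = 1.175.
σ = (2.015 − 1.125)/(1.175 − (-0.9542)) = 0.418.
μ = 1.125 − (-0.9542)·0.418 = 1.524.
E[T] = exp(μ + σ²/2) = exp(1.524 + 0.0874) = 5.01 km.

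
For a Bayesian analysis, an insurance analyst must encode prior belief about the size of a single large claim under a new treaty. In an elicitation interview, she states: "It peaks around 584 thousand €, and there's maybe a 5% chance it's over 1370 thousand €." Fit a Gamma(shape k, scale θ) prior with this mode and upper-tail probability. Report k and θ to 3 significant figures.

k ≈ 4.76, θ ≈ 155

Gamma(k,θ) with k>1 has mode (k−1)θ, so θ = 584/(k−1).
Need P(X < 1370) = 0.95 with θ tied to k this way. Start at k = 2, θ = 584: P(X<1370) ≈ 0.680.
Too low — raise k to concentrate. Iterating converges to k ≈ 4.76.
Then θ = 584/(4.76−1) ≈ 155.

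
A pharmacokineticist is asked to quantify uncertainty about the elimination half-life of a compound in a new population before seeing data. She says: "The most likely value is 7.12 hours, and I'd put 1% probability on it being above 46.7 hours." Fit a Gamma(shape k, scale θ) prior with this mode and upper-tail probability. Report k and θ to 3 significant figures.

Gamma(k,θ) with k>1 has mode (k−1)θ, so θ = 7.12/(k−1).
Need P(X < 46.7) = 0.99 with θ tied to k this way. Start at k = 2, θ = 7.12: P(X<46.7) ≈ 0.989.
Too low — raise k to concentrate. Iterating converges to k ≈ 2.02.
Then θ = 7.12/(2.02−1) ≈ 7.

k ≈ 2.02, θ ≈ 7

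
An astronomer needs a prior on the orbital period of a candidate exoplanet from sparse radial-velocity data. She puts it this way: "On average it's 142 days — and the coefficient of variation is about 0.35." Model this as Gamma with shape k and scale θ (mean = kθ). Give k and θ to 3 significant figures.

For Gamma(k, scale θ): mean = kθ, variance = kθ², so CV = 1/√k.
CV = 0.35, hence k = 1/CV² = 8.16.
Then θ = mean/k = 142/8.16 = 17.4.

k ≈ 8.16, θ ≈ 17.4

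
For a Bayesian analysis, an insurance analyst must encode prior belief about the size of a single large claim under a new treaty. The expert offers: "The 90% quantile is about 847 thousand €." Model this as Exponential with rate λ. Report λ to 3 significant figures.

λ ≈ 0.00272

P(T < 847.0) = 1 − e^(−λ·847.0) = 0.9, so λ = −ln(1−0.9)/847.0 = −ln(0.1)/847.0 = 0.00272.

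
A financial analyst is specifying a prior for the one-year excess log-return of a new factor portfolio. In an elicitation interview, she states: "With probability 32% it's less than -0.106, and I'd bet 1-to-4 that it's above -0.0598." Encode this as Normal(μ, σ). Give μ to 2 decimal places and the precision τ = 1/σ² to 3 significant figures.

The p-quantile of Normal(μ,σ) is μ + z_p·σ, with z_{0.32} = -0.4677 and z_{0.8} = 0.8416.
Eliminate σ: μ = (z₂·x₁ − z₁·x₂)/(z₂ − z₁) = (0.8416·-0.106 − (-0.4677)·-0.0598)/1.309 = -0.09.
Then σ = (x₂ − x₁)/(z₂ − z₁) = (-0.0598 − -0.106)/1.309 = 0.04.
Precision τ = 1/σ² = 1/0.03529² = 803.

μ = -0.09, τ = 803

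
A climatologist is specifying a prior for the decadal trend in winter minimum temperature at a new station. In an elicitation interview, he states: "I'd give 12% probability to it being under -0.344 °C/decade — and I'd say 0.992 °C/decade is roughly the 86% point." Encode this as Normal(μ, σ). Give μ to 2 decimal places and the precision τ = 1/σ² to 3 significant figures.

For Normal(μ,σ), the p-quantile is μ + z_p·σ. Here z_{0.12} = -1.175, z_{0.86} = 1.08.
So -0.344 = μ − 1.175σ and 0.992 = μ + 1.08σ.
Subtracting: σ = (0.992 − -0.344)/(1.08 − (-1.175)) = 0.59.
Then μ = -0.344 − (-1.175)·0.59 = 0.35.
Precision τ = 1/σ² = 1/0.5924² = 2.85.

μ = 0.35, τ = 2.85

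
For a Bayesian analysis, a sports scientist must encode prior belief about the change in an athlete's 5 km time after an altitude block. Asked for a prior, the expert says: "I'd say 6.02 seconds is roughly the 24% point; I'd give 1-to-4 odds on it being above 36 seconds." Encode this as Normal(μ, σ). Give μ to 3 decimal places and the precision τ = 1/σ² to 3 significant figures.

μ = 19.700, τ = 0.00267

The p-quantile of Normal(μ,σ) is μ + z_p·σ, with z_{0.24} = -0.7063 and z_{0.8} = 0.8416.
Eliminate σ: μ = (z₂·x₁ − z₁·x₂)/(z₂ − z₁) = (0.8416·6.02 − (-0.7063)·36)/1.548 = 19.700.
Then σ = (x₂ − x₁)/(z₂ − z₁) = (36 − 6.02)/1.548 = 19.368.
Precision τ = 1/σ² = 1/19.37² = 0.00267.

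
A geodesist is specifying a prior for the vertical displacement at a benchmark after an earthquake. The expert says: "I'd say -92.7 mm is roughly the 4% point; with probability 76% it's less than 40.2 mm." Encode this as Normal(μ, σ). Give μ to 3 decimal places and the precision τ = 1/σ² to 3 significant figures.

The p-quantile of Normal(μ,σ) is μ + z_p·σ, with z_{0.04} = -1.751 and z_{0.76} = 0.7063.
Eliminate σ: μ = (z₂·x₁ − z₁·x₂)/(z₂ − z₁) = (0.7063·-92.7 − (-1.751)·40.2)/2.457 = 1.996.
Then σ = (x₂ − x₁)/(z₂ − z₁) = (40.2 − -92.7)/2.457 = 54.091.
Precision τ = 1/σ² = 1/54.09² = 0.000342.

μ = 1.996, τ = 0.000342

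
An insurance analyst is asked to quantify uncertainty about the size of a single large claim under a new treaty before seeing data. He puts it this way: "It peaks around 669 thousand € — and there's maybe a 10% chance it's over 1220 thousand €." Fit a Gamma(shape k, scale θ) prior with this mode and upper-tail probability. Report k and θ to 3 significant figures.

k ≈ 6.28, θ ≈ 127

Gamma(k,θ) with k>1 has mode (k−1)θ, so θ = 669/(k−1).
Need P(X < 1220) = 0.9 with θ tied to k this way. Start at k = 2, θ = 669: P(X<1220) ≈ 0.544.
Too low — raise k to concentrate. Iterating converges to k ≈ 6.28.
Then θ = 669/(6.28−1) ≈ 127.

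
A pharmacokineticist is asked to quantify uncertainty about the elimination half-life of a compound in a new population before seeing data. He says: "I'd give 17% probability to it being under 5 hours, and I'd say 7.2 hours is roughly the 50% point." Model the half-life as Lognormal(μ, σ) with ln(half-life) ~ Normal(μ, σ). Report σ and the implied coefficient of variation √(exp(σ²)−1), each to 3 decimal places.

σ ≈ 0.382, CV ≈ 0.397

If T ~ Lognormal(μ,σ) then ln T ~ Normal(μ,σ), so the p-quantile of ln T is μ + z_p·σ.
ln(5) = 1.609 and ln(7.2) = 1.974; z_{0.17} = -0.9542, z_{0.5} = 0.
σ = (1.974 − 1.609)/(0 − (-0.9542)) = 0.382.
μ = 1.609 − (-0.9542)·0.382 = 1.974.
CV = √(exp(σ²)−1) = √(exp(0.1460)−1) = 0.397.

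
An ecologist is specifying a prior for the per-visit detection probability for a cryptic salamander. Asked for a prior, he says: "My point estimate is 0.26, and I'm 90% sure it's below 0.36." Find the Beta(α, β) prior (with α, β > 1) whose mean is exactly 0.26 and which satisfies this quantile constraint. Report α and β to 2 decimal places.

α ≈ 8.59, β ≈ 24.46

With mean 0.26 fixed, write α = 0.26s, β = 0.74s where s = α+β.
Need P(θ < 0.36) = 0.9 under Beta(0.26s, 0.74s). Normal approximation: (q−m)/√(m(1−m)/s) ≈ z_{0.9} = 1.28, so s ≈ 0.26·0.74·(1.28)²/(0.36−0.26)² = 31.6.
At s = 31.6: P(θ<0.36) ≈ 0.895. Adjusting to match 0.9 gives s ≈ 33.05.
So α = 0.26·33.05 ≈ 8.59, β = 0.74·33.05 ≈ 24.46.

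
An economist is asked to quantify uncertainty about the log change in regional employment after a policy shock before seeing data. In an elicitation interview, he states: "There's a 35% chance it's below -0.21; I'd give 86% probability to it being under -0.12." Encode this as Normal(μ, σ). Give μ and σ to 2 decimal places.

μ = -0.19, σ = 0.06

The p-quantile of Normal(μ,σ) is μ + z_p·σ, with z_{0.35} = -0.3853 and z_{0.86} = 1.08.
Eliminate σ: μ = (z₂·x₁ − z₁·x₂)/(z₂ − z₁) = (1.08·-0.21 − (-0.3853)·-0.12)/1.466 = -0.19.
Then σ = (x₂ − x₁)/(z₂ − z₁) = (-0.12 − -0.21)/1.466 = 0.06.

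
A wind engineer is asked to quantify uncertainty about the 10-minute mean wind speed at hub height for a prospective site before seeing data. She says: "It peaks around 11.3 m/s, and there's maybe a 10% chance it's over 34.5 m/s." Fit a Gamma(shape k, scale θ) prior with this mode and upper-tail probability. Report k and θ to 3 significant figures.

k ≈ 2.52, θ ≈ 7.42

Gamma(k,θ) with k>1 has mode (k−1)θ, so θ = 11.3/(k−1).
Need P(X < 34.5) = 0.9 with θ tied to k this way. Start at k = 2, θ = 11.3: P(X<34.5) ≈ 0.809.
Too low — raise k to concentrate. Iterating converges to k ≈ 2.52.
Then θ = 11.3/(2.52−1) ≈ 7.42.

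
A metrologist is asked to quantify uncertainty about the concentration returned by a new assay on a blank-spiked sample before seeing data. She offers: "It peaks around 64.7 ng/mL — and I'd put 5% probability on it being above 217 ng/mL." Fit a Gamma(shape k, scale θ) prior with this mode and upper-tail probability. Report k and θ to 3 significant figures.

Gamma(k,θ) with k>1 has mode (k−1)θ, so θ = 64.7/(k−1).
Need P(X < 217) = 0.95 with θ tied to k this way. Start at k = 2, θ = 64.7: P(X<217) ≈ 0.848.
Too low — raise k to concentrate. Iterating converges to k ≈ 2.78.
Then θ = 64.7/(2.78−1) ≈ 36.4.

k ≈ 2.78, θ ≈ 36.4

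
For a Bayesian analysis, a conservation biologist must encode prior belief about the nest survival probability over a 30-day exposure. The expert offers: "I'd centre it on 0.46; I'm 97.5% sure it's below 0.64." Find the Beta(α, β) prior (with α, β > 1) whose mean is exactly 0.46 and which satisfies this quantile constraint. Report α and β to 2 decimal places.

α ≈ 13.27, β ≈ 15.58

With mean 0.46 fixed, write α = 0.46s, β = 0.54s where s = α+β.
Need P(θ < 0.64) = 0.975 under Beta(0.46s, 0.54s). Normal approximation: (q−m)/√(m(1−m)/s) ≈ z_{0.975} = 1.96, so s ≈ 0.46·0.54·(1.96)²/(0.64−0.46)² = 29.5.
At s = 29.5: P(θ<0.64) ≈ 0.976. Adjusting to match 0.975 gives s ≈ 28.85.
So α = 0.46·28.85 ≈ 13.27, β = 0.54·28.85 ≈ 15.58.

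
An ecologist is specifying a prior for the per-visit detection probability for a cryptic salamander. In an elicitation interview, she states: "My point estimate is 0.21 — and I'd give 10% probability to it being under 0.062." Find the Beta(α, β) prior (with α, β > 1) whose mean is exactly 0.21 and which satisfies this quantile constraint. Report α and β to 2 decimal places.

With mean 0.21 fixed, write α = 0.21s, β = 0.79s where s = α+β.
Need P(θ < 0.062) = 0.1 under Beta(0.21s, 0.79s). Normal approximation: (q−m)/√(m(1−m)/s) ≈ z_{0.1} = -1.28, so s ≈ 0.21·0.79·(-1.28)²/(0.062−0.21)² = 12.4.
At s = 12.4: P(θ<0.062) ≈ 0.060. Adjusting to match 0.1 gives s ≈ 9.14.
So α = 0.21·9.14 ≈ 1.92, β = 0.79·9.14 ≈ 7.22.

α ≈ 1.92, β ≈ 7.22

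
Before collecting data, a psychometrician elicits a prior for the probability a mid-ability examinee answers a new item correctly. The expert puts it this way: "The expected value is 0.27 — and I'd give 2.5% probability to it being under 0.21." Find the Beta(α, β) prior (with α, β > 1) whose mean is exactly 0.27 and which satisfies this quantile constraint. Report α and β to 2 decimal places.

With mean 0.27 fixed, write α = 0.27s, β = 0.73s where s = α+β.
Need P(θ < 0.21) = 0.025 under Beta(0.27s, 0.73s). Normal approximation: (q−m)/√(m(1−m)/s) ≈ z_{0.025} = -1.96, so s ≈ 0.27·0.73·(-1.96)²/(0.21−0.27)² = 210.3.
At s = 210.3: P(θ<0.21) ≈ 0.020. Adjusting to match 0.025 gives s ≈ 193.79.
So α = 0.27·193.79 ≈ 52.32, β = 0.73·193.79 ≈ 141.46.

α ≈ 52.32, β ≈ 141.46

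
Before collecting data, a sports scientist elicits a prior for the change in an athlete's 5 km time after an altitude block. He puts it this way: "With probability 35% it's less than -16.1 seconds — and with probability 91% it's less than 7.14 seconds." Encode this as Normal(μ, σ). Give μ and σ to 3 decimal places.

The p-quantile of Normal(μ,σ) is μ + z_p·σ, with z_{0.35} = -0.3853 and z_{0.91} = 1.341.
Eliminate σ: μ = (z₂·x₁ − z₁·x₂)/(z₂ − z₁) = (1.341·-16.1 − (-0.3853)·7.14)/1.726 = -10.912.
Then σ = (x₂ − x₁)/(z₂ − z₁) = (7.14 − -16.1)/1.726 = 13.464.

μ = -10.912, σ = 13.464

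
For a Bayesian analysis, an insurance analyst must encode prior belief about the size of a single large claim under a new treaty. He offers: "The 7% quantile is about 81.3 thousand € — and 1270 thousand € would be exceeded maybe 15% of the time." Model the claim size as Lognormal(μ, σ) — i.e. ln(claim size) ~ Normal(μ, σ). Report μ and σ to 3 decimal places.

μ ≈ 6.013, σ ≈ 1.094

If T ~ Lognormal(μ,σ) then ln T ~ Normal(μ,σ), so the p-quantile of ln T is μ + z_p·σ.
ln(81.3) = 4.398 and ln(1270) = 7.147; z_{0.07} = -1.476, z_{0.85} = 1.036.
σ = (7.147 − 4.398)/(1.036 − (-1.476)) = 1.094.
μ = 4.398 − (-1.476)·1.094 = 6.013.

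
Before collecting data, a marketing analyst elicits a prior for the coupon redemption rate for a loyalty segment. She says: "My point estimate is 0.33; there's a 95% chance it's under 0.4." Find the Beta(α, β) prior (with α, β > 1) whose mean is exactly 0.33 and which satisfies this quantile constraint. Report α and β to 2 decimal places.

With mean 0.33 fixed, write α = 0.33s, β = 0.67s where s = α+β.
Need P(θ < 0.4) = 0.95 under Beta(0.33s, 0.67s). Normal approximation: (q−m)/√(m(1−m)/s) ≈ z_{0.95} = 1.64, so s ≈ 0.33·0.67·(1.64)²/(0.4−0.33)² = 122.1.
At s = 122.1: P(θ<0.4) ≈ 0.947. Adjusting to match 0.95 gives s ≈ 126.62.
So α = 0.33·126.62 ≈ 41.79, β = 0.67·126.62 ≈ 84.84.

α ≈ 41.79, β ≈ 84.84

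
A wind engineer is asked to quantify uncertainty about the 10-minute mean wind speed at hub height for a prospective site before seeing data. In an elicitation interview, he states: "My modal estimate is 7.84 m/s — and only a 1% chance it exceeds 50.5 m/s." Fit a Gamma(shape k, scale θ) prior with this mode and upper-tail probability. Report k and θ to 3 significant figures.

k ≈ 2.04, θ ≈ 7.52

Gamma(k,θ) with k>1 has mode (k−1)θ, so θ = 7.84/(k−1).
Need P(X < 50.5) = 0.99 with θ tied to k this way. Start at k = 2, θ = 7.84: P(X<50.5) ≈ 0.988.
Too low — raise k to concentrate. Iterating converges to k ≈ 2.04.
Then θ = 7.84/(2.04−1) ≈ 7.52.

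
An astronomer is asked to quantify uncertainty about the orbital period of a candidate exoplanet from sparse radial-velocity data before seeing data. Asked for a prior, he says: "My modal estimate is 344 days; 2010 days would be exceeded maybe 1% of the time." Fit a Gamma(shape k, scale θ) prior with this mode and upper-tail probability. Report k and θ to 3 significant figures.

k ≈ 2.2, θ ≈ 287

Gamma(k,θ) with k>1 has mode (k−1)θ, so θ = 344/(k−1).
Need P(X < 2010) = 0.99 with θ tied to k this way. Start at k = 2, θ = 344: P(X<2010) ≈ 0.980.
Too low — raise k to concentrate. Iterating converges to k ≈ 2.2.
Then θ = 344/(2.2−1) ≈ 287.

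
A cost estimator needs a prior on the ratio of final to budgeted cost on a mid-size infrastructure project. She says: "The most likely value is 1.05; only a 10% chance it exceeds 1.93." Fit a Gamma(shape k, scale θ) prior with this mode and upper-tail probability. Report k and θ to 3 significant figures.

Gamma(k,θ) with k>1 has mode (k−1)θ, so θ = 1.05/(k−1).
Need P(X < 1.93) = 0.9 with θ tied to k this way. Start at k = 2, θ = 1.05: P(X<1.93) ≈ 0.548.
Too low — raise k to concentrate. Iterating converges to k ≈ 6.15.
Then θ = 1.05/(6.15−1) ≈ 0.204.

k ≈ 6.15, θ ≈ 0.204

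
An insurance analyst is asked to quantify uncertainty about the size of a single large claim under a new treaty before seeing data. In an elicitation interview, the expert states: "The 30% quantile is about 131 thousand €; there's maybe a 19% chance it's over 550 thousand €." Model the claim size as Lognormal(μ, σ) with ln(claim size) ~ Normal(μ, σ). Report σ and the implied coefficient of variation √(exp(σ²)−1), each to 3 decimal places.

σ ≈ 1.023, CV ≈ 1.360

If T ~ Lognormal(μ,σ) then ln T ~ Normal(μ,σ), so the p-quantile of ln T is μ + z_p·σ.
ln(131) = 4.875 and ln(550) = 6.31; z_{0.3} = -0.5244, z_{0.81} = 0.8779.
σ = (6.31 − 4.875)/(0.8779 − (-0.5244)) = 1.023.
μ = 4.875 − (-0.5244)·1.023 = 5.412.
CV = √(exp(σ²)−1) = √(exp(1.0468)−1) = 1.360.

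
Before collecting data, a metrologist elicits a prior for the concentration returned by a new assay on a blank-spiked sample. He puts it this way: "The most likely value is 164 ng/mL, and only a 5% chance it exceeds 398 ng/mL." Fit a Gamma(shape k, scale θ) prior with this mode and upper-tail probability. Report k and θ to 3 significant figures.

k ≈ 4.47, θ ≈ 47.3

Gamma(k,θ) with k>1 has mode (k−1)θ, so θ = 164/(k−1).
Need P(X < 398) = 0.95 with θ tied to k this way. Start at k = 2, θ = 164: P(X<398) ≈ 0.697.
Too low — raise k to concentrate. Iterating converges to k ≈ 4.47.
Then θ = 164/(4.47−1) ≈ 47.3.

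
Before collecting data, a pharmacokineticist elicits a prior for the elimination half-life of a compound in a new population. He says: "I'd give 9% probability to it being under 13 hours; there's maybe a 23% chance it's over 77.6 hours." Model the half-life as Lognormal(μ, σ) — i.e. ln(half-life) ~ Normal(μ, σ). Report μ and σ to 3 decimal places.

μ ≈ 3.717, σ ≈ 0.859

If T ~ Lognormal(μ,σ) then ln T ~ Normal(μ,σ), so the p-quantile of ln T is μ + z_p·σ.
ln(13) = 2.565 and ln(77.6) = 4.352; z_{0.09} = -1.341, z_{0.77} = 0.7388.
σ = (4.352 − 2.565)/(0.7388 − (-1.341)) = 0.859.
μ = 2.565 − (-1.341)·0.859 = 3.717.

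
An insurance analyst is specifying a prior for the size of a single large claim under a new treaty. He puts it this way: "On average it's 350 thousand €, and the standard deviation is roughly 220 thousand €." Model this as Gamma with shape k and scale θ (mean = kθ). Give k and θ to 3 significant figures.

k ≈ 2.53, θ ≈ 138

For Gamma(k, scale θ): mean = kθ, variance = kθ², so CV = 1/√k.
CV = SD/mean = 220/350 = 0.6286, hence k = 1/CV² = 2.53.
Then θ = mean/k = 350/2.53 = 138.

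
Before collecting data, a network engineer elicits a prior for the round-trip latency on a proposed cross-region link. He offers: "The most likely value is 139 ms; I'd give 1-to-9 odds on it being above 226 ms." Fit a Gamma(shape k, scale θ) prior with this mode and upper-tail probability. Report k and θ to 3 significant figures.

k ≈ 8.97, θ ≈ 17.4

Gamma(k,θ) with k>1 has mode (k−1)θ, so θ = 139/(k−1).
Need P(X < 226) = 0.9 with θ tied to k this way. Start at k = 2, θ = 139: P(X<226) ≈ 0.483.
Too low — raise k to concentrate. Iterating converges to k ≈ 8.97.
Then θ = 139/(8.97−1) ≈ 17.4.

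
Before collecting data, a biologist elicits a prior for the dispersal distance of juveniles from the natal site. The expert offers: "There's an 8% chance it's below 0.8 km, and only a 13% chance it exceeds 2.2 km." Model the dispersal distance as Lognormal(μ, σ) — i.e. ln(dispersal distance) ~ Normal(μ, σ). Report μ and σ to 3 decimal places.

μ ≈ 0.338, σ ≈ 0.400

If T ~ Lognormal(μ,σ) then ln T ~ Normal(μ,σ), so the p-quantile of ln T is μ + z_p·σ.
ln(0.8) = -0.2231 and ln(2.2) = 0.7885; z_{0.08} = -1.405, z_{0.87} = 1.126.
σ = (0.7885 − -0.2231)/(1.126 − (-1.405)) = 0.400.
μ = -0.2231 − (-1.405)·0.400 = 0.338.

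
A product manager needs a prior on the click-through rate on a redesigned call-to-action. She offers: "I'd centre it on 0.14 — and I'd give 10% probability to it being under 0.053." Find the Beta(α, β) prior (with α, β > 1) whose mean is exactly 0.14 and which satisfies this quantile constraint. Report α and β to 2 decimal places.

α ≈ 2.82, β ≈ 17.29

With mean 0.14 fixed, write α = 0.14s, β = 0.86s where s = α+β.
Need P(θ < 0.053) = 0.1 under Beta(0.14s, 0.86s). Normal approximation: (q−m)/√(m(1−m)/s) ≈ z_{0.1} = -1.28, so s ≈ 0.14·0.86·(-1.28)²/(0.053−0.14)² = 26.1.
At s = 26.1: P(θ<0.053) ≈ 0.066. Adjusting to match 0.1 gives s ≈ 20.11.
So α = 0.14·20.11 ≈ 2.82, β = 0.86·20.11 ≈ 17.29.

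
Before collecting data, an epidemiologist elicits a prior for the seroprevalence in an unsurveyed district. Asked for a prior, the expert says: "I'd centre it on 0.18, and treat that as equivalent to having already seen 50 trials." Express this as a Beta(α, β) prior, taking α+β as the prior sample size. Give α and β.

α = 9, β = 41

Under the effective-sample-size interpretation, Beta(α, β) has prior mean α/(α+β) and prior sample size α+β.
So α+β = 50 and α/(α+β) = 0.18, giving α = 0.18·50 = 9 and β = 50 − 9 = 41.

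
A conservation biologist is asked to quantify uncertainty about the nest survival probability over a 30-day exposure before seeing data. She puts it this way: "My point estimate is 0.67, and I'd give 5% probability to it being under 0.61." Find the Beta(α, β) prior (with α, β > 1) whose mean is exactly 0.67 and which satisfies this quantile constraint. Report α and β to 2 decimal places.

With mean 0.67 fixed, write α = 0.67s, β = 0.33s where s = α+β.
Need P(θ < 0.61) = 0.05 under Beta(0.67s, 0.33s). Normal approximation: (q−m)/√(m(1−m)/s) ≈ z_{0.05} = -1.64, so s ≈ 0.67·0.33·(-1.64)²/(0.61−0.67)² = 166.2.
At s = 166.2: P(θ<0.61) ≈ 0.053. Adjusting to match 0.05 gives s ≈ 171.62.
So α = 0.67·171.62 ≈ 114.99, β = 0.33·171.62 ≈ 56.63.

α ≈ 114.99, β ≈ 56.63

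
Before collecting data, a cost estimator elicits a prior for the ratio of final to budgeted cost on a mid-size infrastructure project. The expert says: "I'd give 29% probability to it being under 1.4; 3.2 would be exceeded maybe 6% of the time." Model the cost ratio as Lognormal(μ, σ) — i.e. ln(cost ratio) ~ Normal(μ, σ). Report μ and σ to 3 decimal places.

If T ~ Lognormal(μ,σ) then ln T ~ Normal(μ,σ), so the p-quantile of ln T is μ + z_p·σ.
ln(1.4) = 0.3365 and ln(3.2) = 1.163; z_{0.29} = -0.5534, z_{0.94} = 1.555.
σ = (1.163 − 0.3365)/(1.555 − (-0.5534)) = 0.392.
μ = 0.3365 − (-0.5534)·0.392 = 0.553.

μ ≈ 0.553, σ ≈ 0.392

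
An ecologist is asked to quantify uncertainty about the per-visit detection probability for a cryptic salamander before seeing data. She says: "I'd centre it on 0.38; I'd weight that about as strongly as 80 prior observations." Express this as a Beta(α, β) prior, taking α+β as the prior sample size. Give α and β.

Under the effective-sample-size interpretation, Beta(α, β) has prior mean α/(α+β) and prior sample size α+β.
So α+β = 80 and α/(α+β) = 0.38, giving α = 0.38·80 = 30.4 and β = 80 − 30.4 = 49.6.

α = 30.4, β = 49.6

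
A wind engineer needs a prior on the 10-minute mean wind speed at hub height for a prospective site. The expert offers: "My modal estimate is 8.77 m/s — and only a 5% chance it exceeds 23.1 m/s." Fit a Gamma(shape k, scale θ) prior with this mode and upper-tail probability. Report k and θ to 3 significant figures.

k ≈ 3.88, θ ≈ 3.05

Gamma(k,θ) with k>1 has mode (k−1)θ, so θ = 8.77/(k−1).
Need P(X < 23.1) = 0.95 with θ tied to k this way. Start at k = 2, θ = 8.77: P(X<23.1) ≈ 0.739.
Too low — raise k to concentrate. Iterating converges to k ≈ 3.88.
Then θ = 8.77/(3.88−1) ≈ 3.05.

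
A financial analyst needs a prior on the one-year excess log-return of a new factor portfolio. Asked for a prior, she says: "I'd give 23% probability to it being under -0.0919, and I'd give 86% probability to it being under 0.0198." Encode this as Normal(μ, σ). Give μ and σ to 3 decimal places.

μ = -0.047, σ = 0.061

For Normal(μ,σ), the p-quantile is μ + z_p·σ. Here z_{0.23} = -0.7388, z_{0.86} = 1.08.
So -0.0919 = μ − 0.7388σ and 0.0198 = μ + 1.08σ.
Subtracting: σ = (0.0198 − -0.0919)/(1.08 − (-0.7388)) = 0.061.
Then μ = -0.0919 − (-0.7388)·0.061 = -0.047.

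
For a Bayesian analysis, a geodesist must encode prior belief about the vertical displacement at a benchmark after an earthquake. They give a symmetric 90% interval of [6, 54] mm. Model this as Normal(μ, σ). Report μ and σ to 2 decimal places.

A symmetric 90% interval runs μ ± z·σ with z = 1.645.
Half-width = 24, so σ = 24/1.645 = 14.59.
μ is the interval midpoint, 30.00.

μ = 30.00, σ = 14.59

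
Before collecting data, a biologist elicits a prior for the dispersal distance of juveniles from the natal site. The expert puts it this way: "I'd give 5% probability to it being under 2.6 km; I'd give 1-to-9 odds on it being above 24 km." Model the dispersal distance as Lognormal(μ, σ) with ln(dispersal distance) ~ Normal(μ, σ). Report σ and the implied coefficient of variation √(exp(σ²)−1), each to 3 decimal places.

If T ~ Lognormal(μ,σ) then ln T ~ Normal(μ,σ), so the p-quantile of ln T is μ + z_p·σ.
ln(2.6) = 0.9555 and ln(24) = 3.178; z_{0.05} = -1.645, z_{0.9} = 1.282.
σ = (3.178 − 0.9555)/(1.282 − (-1.645)) = 0.759.
μ = 0.9555 − (-1.645)·0.759 = 2.205.
CV = √(exp(σ²)−1) = √(exp(0.5768)−1) = 0.883.

σ ≈ 0.759, CV ≈ 0.883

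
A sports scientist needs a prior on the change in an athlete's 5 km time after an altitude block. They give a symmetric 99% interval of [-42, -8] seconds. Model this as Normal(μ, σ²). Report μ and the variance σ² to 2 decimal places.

A symmetric 99% interval runs μ ± z·σ with z = 2.576.
Half-width = 17, so σ = 17/2.576 = 6.600 and σ² = 43.56.
μ is the interval midpoint, -25.00.

μ = -25.00, σ² = 43.56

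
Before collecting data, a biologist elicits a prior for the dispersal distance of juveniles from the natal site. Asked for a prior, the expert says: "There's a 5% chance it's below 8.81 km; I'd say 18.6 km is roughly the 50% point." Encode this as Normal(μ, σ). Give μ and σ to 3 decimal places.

μ = 18.600, σ = 5.952

For Normal(μ,σ), the p-quantile is μ + z_p·σ. Here z_{0.05} = -1.645, z_{0.5} = 0.
So 8.81 = μ − 1.645σ and 18.6 = μ + 0σ.
Subtracting: σ = (18.6 − 8.81)/(0 − (-1.645)) = 5.952.
Then μ = 8.81 − (-1.645)·5.952 = 18.600.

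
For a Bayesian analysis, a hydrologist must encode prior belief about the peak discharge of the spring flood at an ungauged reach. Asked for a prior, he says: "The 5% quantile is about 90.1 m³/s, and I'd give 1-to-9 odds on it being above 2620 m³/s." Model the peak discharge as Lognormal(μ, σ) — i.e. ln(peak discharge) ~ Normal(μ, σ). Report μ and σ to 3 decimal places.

If T ~ Lognormal(μ,σ) then ln T ~ Normal(μ,σ), so the p-quantile of ln T is μ + z_p·σ.
ln(90.1) = 4.501 and ln(2620) = 7.871; z_{0.05} = -1.645, z_{0.9} = 1.282.
σ = (7.871 − 4.501)/(1.282 − (-1.645)) = 1.152.
μ = 4.501 − (-1.645)·1.152 = 6.395.

μ ≈ 6.395, σ ≈ 1.152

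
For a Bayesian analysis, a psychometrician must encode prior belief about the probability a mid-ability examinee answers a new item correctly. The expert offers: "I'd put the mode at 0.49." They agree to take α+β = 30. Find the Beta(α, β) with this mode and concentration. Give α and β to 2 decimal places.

α = 14.72, β = 15.28

For α,β > 1 the Beta mode is (α−1)/(α+β−2). With α+β = 30, the mode is (α−1)/28.
Set (α−1)/28 = 0.49 → α = 1 + 0.49·28 = 14.72.
β = 30 − α = 15.28.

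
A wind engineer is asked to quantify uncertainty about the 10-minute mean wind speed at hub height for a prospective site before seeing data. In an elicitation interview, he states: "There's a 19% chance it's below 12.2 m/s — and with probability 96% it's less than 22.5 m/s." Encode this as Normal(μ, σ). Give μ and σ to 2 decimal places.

The p-quantile of Normal(μ,σ) is μ + z_p·σ, with z_{0.19} = -0.8779 and z_{0.96} = 1.751.
Eliminate σ: μ = (z₂·x₁ − z₁·x₂)/(z₂ − z₁) = (1.751·12.2 − (-0.8779)·22.5)/2.629 = 15.64.
Then σ = (x₂ − x₁)/(z₂ − z₁) = (22.5 − 12.2)/2.629 = 3.92.

μ = 15.64, σ = 3.92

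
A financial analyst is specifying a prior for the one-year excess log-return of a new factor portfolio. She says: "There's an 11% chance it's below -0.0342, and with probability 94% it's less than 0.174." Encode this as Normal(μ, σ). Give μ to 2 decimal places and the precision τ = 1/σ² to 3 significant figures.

The p-quantile of Normal(μ,σ) is μ + z_p·σ, with z_{0.11} = -1.227 and z_{0.94} = 1.555.
Eliminate σ: μ = (z₂·x₁ − z₁·x₂)/(z₂ − z₁) = (1.555·-0.0342 − (-1.227)·0.174)/2.781 = 0.06.
Then σ = (x₂ − x₁)/(z₂ − z₁) = (0.174 − -0.0342)/2.781 = 0.07.
Precision τ = 1/σ² = 1/0.07486² = 178.

μ = 0.06, τ = 178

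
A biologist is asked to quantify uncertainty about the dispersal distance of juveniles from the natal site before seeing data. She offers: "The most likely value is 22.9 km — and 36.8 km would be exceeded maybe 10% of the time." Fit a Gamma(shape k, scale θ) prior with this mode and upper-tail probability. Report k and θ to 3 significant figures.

Gamma(k,θ) with k>1 has mode (k−1)θ, so θ = 22.9/(k−1).
Need P(X < 36.8) = 0.9 with θ tied to k this way. Start at k = 2, θ = 22.9: P(X<36.8) ≈ 0.477.
Too low — raise k to concentrate. Iterating converges to k ≈ 9.35.
Then θ = 22.9/(9.35−1) ≈ 2.74.

k ≈ 9.35, θ ≈ 2.74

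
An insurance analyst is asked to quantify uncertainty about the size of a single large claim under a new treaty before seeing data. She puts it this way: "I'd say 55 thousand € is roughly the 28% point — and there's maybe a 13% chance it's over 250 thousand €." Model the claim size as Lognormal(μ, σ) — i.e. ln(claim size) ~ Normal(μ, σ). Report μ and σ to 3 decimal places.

If T ~ Lognormal(μ,σ) then ln T ~ Normal(μ,σ), so the p-quantile of ln T is μ + z_p·σ.
ln(55) = 4.007 and ln(250) = 5.521; z_{0.28} = -0.5828, z_{0.87} = 1.126.
σ = (5.521 − 4.007)/(1.126 − (-0.5828)) = 0.886.
μ = 4.007 − (-0.5828)·0.886 = 4.524.

μ ≈ 4.524, σ ≈ 0.886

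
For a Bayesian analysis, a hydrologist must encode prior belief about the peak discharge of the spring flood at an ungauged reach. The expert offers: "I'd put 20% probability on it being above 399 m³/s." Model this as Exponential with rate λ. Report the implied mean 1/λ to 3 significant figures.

P(T > 399.0) = e^(−λ·399.0) = 0.2, so λ = −ln(0.2)/399.0 = 0.00403.
Mean = 1/λ = 248 m³/s.

mean ≈ 248 m³/s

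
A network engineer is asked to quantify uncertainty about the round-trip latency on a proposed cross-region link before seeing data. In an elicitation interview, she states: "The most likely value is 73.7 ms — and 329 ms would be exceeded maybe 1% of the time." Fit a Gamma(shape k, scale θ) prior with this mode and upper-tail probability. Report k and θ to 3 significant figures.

k ≈ 2.81, θ ≈ 40.7

Gamma(k,θ) with k>1 has mode (k−1)θ, so θ = 73.7/(k−1).
Need P(X < 329) = 0.99 with θ tied to k this way. Start at k = 2, θ = 73.7: P(X<329) ≈ 0.937.
Too low — raise k to concentrate. Iterating converges to k ≈ 2.81.
Then θ = 73.7/(2.81−1) ≈ 40.7.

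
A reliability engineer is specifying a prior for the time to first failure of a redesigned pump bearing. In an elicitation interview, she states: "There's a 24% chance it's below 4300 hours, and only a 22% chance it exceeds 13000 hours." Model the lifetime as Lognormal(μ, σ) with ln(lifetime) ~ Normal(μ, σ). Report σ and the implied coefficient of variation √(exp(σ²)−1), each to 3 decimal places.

σ ≈ 0.748, CV ≈ 0.866

If T ~ Lognormal(μ,σ) then ln T ~ Normal(μ,σ), so the p-quantile of ln T is μ + z_p·σ.
ln(4300) = 8.366 and ln(13000) = 9.473; z_{0.24} = -0.7063, z_{0.78} = 0.7722.
σ = (9.473 − 8.366)/(0.7722 − (-0.7063)) = 0.748.
μ = 8.366 − (-0.7063)·0.748 = 8.895.
CV = √(exp(σ²)−1) = √(exp(0.5599)−1) = 0.866.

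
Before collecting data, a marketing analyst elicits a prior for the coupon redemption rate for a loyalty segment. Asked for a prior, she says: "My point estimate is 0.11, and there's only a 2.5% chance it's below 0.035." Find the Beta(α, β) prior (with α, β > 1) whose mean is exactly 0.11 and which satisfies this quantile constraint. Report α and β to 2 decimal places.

α ≈ 4.54, β ≈ 36.70

With mean 0.11 fixed, write α = 0.11s, β = 0.89s where s = α+β.
Need P(θ < 0.035) = 0.025 under Beta(0.11s, 0.89s). Normal approximation: (q−m)/√(m(1−m)/s) ≈ z_{0.025} = -1.96, so s ≈ 0.11·0.89·(-1.96)²/(0.035−0.11)² = 66.9.
At s = 66.9: P(θ<0.035) ≈ 0.005. Adjusting to match 0.025 gives s ≈ 41.24.
So α = 0.11·41.24 ≈ 4.54, β = 0.89·41.24 ≈ 36.70.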